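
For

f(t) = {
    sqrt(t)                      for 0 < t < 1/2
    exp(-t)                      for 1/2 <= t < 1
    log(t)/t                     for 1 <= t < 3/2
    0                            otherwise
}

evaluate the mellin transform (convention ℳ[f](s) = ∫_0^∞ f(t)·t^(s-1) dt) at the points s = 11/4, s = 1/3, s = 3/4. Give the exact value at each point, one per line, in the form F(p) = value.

breakpoints 1/2, 1: one integral from each of the 3 segments
piece [0, 1/2): integrate sqrt(t) against the kernel
segment [1/2, 1) carries exp(-t); integrate it
on [1, 3/2) integrate f = log(t)/t against the kernel

F(11/4) = -uppergamma(11/4, 1) - 12*2**(1/4)*3**(3/4)/49 + 2**(3/4)/52 + 16/49 + log(3**(3*2**(1/4)*3**(3/4)/7)/2**(3*2**(1/4)*3**(3/4)/7)) + uppergamma(11/4, 1/2)
F(1/3) = -3*2**(2/3)*3**(1/3)/4 + log(2**(2**(2/3)*3**(1/3)/2)/3**(2**(2/3)*3**(1/3)/2)) - uppergamma(1/3, 1) + uppergamma(1/3, 1/2) + 3*2**(1/6)/5 + 9/4
F(3/4) = -16*2**(1/4)*3**(3/4)/3 + log(2**(4*2**(1/4)*3**(3/4)/3)/3**(4*2**(1/4)*3**(3/4)/3)) - uppergamma(3/4, 1) + 2**(3/4)/5 + uppergamma(3/4, 1/2) + 16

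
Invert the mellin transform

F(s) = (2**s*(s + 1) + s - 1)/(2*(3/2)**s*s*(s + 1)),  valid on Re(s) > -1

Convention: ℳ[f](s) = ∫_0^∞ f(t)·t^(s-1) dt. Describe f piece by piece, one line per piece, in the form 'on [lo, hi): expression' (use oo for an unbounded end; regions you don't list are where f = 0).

back out the common scale on t: t on [0, 1); 1/2 on [1, 2)
linearity at 2/3 turns ℳ[f](s) into 2 summed integrals
the [0, 2/3) slice contributes ∫ 3*t/2·t^(s-1) dt
∫ 1/2·t^(s-1) over [2/3, 4/3)

on [0, 2/3): 3*t/2
on [2/3, 4/3): 1/2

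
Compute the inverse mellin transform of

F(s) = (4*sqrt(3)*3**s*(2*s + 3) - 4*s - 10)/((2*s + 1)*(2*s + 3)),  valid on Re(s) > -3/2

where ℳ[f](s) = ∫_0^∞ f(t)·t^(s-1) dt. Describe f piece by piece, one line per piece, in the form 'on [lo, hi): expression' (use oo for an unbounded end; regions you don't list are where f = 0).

on [0, 1): t**(3/2)
on [1, 3): 2*sqrt(t)

integrate the 2 segments split at 1, then add the results
on [0, 1): add ∫ t**(3/2)·t^(s-1) dt
piece [1, 3): integrate 2*sqrt(t) against the kernel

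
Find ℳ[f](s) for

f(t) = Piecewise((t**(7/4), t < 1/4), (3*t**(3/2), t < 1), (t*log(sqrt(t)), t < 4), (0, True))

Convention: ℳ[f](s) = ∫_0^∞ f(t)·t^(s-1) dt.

peel off the shared t-power: t**(5/4) on [0, 1/4); 3*t on [1/4, 1); sqrt(t)*log(sqrt(t)) on [1, 4)
invert the shared t-power to get t**(3/4) on [0, 1/4); 3*sqrt(t) on [1/4, 1); log(sqrt(t)) on [1, 4)
peel off the power substitution: t**(3/2) on [0, 1/2); 3*t on [1/2, 1); log(t) on [1, 2)
linearity at 1/4, 1 turns ℳ[f](s) into 3 summed integrals
[0, 1/4) adds the kernel integral of t**(7/4)
∫ over [1/4, 1) of 3*t**(3/2)·t^(s-1) joins the sum
over [1, 4), the kernel integral of t*log(sqrt(t)) enters the sum

(16*16**s*(s + 1)*(2*s + 3)*(4*s + 7)*log(2) - 8*2**(4*s)*(2*s + 3)*(4*s + 7) + 24*2**(2*s)*(s + 1)**2*(4*s + 7) + 2*2**(2*s)*(2*s + 3)*(4*s + 7) + sqrt(2)*(s + 1)**2*(2*s + 3) - 3*(s + 1)**2*(4*s + 7))/(4*2**(2*s)*(s + 1)**2*(2*s + 3)*(4*s + 7))
  Re(s) > -7/4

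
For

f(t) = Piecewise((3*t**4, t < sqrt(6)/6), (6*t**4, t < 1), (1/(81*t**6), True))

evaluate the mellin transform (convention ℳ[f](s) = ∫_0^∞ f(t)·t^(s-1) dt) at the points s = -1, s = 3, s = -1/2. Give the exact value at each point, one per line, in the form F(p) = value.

the power substitution comes off first: 3*t**2 on [0, 1/6); 6*t**2 on [1/6, 1); 1/(81*t**3) on [1, ∞)
undo the shared t-power: 3*t on [0, 1/6); 6*t on [1/6, 1); 1/(81*t**4) on [1, ∞)
reversing the common scale on t: t on [0, 1/2); 2*t on [1/2, 3); t**(-4) on [3, ∞)
decompose at sqrt(6)/6, 1; ℳ[f](s) sums the 3 pieces' integrals
for t in [0, sqrt(6)/6): the term is ∫ 3*t**4·t^(s-1)
for t in [sqrt(6)/6, 1): the term is ∫ 6*t**4·t^(s-1)
segment [1, ∞) carries 1/(81*t**6); integrate it

F(-1) = 1135/567 - sqrt(6)/36
F(3) = 1465/1701 - sqrt(6)/3024
F(-1/2) = 12650/7371 - 6**(1/4)/42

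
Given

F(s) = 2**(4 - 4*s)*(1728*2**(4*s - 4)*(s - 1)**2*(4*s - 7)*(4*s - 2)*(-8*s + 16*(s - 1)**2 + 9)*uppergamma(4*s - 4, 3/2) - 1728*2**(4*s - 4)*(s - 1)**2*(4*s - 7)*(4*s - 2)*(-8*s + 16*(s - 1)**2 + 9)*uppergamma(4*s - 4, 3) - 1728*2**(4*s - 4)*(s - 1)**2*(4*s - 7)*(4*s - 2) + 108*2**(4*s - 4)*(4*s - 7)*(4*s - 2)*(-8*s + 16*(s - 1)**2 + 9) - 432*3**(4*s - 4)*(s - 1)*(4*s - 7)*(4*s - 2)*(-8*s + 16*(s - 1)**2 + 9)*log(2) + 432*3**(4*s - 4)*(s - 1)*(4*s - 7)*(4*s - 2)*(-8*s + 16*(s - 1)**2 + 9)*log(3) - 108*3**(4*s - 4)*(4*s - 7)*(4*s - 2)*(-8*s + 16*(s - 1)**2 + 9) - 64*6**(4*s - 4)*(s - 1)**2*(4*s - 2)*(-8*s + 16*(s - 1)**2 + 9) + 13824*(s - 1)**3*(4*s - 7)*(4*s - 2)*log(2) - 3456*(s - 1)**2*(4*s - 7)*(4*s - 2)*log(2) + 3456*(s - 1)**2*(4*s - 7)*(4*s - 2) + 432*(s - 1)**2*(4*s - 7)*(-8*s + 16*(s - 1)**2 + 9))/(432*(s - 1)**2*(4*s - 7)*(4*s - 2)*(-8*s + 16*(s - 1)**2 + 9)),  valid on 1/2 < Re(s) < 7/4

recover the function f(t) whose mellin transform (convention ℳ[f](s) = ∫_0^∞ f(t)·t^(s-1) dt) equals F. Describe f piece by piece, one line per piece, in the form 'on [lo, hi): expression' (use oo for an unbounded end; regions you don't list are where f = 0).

on [0, 1/16): 1/sqrt(t)
on [1/16, 1): log(t**(1/4))/t**(5/4)
on [1, 81/16): log(t**(1/4))/t
on [81/16, 81): exp(-t**(1/4))/t
on [81, oo): t**(-7/4)

reversing the shared t-power: sqrt(t) on [0, 1/16); log(t**(1/4))/t**(1/4) on [1/16, 1); log(t**(1/4)) on [1, 81/16); …
remove the power substitution first: t on [0, 1/4); log(sqrt(t))/sqrt(t) on [1/4, 1); log(sqrt(t)) on [1, 9/4); …
reversing the power substitution: t**2 on [0, 1/2); log(t)/t on [1/2, 1); log(t) on [1, 3/2); …
summing 5 kernel integrals split by 1/16, 1, 81/16, 81 yields ℳ[f](s)
for t in [0, 1/16): the term is ∫ 1/sqrt(t)·t^(s-1)
on [1/16, 1): add ∫ log(t**(1/4))/t**(5/4)·t^(s-1) dt
∫ log(t**(1/4))/t·t^(s-1) over [1, 81/16)
over [81/16, 81), the kernel integral of exp(-t**(1/4))/t enters the sum
piece [81, ∞): integrate t**(-7/4) against the kernel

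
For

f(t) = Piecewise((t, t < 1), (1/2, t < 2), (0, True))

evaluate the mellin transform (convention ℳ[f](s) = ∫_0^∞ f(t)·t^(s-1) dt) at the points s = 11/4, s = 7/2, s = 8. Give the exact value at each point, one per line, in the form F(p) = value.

F(11/4) = 14/165 + 8*2**(3/4)/11
F(7/2) = 5/63 + 8*sqrt(2)/7
F(8) = 2311/144

split f at 1: ℳ[f](s) collects 2 kernel integrals
on [0, 1): add ∫ t·t^(s-1) dt
segment 1 to 2 holds 1/2; add its integral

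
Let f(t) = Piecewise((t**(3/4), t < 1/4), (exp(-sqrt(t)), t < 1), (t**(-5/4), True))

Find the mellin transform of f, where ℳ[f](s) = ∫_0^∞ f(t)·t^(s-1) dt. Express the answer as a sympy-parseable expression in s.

invert the power substitution to get t**(3/2) on [0, 1/2); exp(-t) on [1/2, 1); t**(-5/2) on [1, ∞)
slice at 1/4, 1, transform all 3 pieces, and sum them
for t in [0, 1/4): the term is ∫ t**(3/4)·t^(s-1)
on [1/4, 1) integrate f = exp(-sqrt(t)) against the kernel
for t in [1, ∞): the term is ∫ t**(-5/4)·t^(s-1)

(2*2**(2*s)*(4*s - 5)*(4*s + 3)*uppergamma(2*s, 1/2) - 2*2**(2*s)*(4*s - 5)*(4*s + 3)*uppergamma(2*s, 1) - 4*2**(2*s)*(4*s + 3) + sqrt(2)*(4*s - 5))/(4**s*(4*s - 5)*(4*s + 3))
  -3/4 < Re(s) < 5/4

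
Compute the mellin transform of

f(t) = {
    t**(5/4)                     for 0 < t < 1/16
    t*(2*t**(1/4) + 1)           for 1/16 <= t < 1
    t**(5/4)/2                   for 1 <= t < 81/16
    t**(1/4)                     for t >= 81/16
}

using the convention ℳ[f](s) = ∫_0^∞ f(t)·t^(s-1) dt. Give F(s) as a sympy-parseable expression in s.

(640*2**(4*s)*s**2 + 864*2**(4*s)*s + 176*2**(4*s) + 588*3**(4*s)*s**2 + 351*3**(4*s)*s - 237*3**(4*s) - 24*s**2 - 34*s - 7)/(16*2**(4*s)*(16*s**3 + 40*s**2 + 29*s + 5))
  -5/4 < Re(s) < -1/4

the shared t-power comes off first: t**(1/4) on [0, 1/16); 2*t**(1/4) + 1 on [1/16, 1); t**(1/4)/2 on [1, 81/16); …
invert the power substitution to get sqrt(t) on [0, 1/4); 2*sqrt(t) + 1 on [1/4, 1); sqrt(t)/2 on [1, 9/4); …
undo the power substitution: t on [0, 1/2); 2*t + 1 on [1/2, 1); t/2 on [1, 3/2); …
breakpoints 1/16, 1, 81/16: one integral from each of the 4 segments
between 0 and 1/16 the integrand is t**(5/4)·t^(s-1)
over [1/16, 1), the kernel integral of t*(2*t**(1/4) + 1) enters the sum
over [1, 81/16), the kernel integral of t**(5/4)/2 enters the sum
the [81/16, ∞) slice contributes ∫ t**(1/4)·t^(s-1) dt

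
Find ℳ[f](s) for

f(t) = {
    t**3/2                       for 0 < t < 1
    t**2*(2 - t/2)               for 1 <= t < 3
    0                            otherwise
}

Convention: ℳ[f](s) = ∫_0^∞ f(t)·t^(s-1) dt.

invert the shared t-power to get t/2 on [0, 1); 2 - t/2 on [1, 3)
peel off the common scale on t: t on [0, 1/2); 2 - t on [1/2, 3/2)
treat the 2 regions marked off by 1 separately and sum
over [0, 1), the kernel integral of t**3/2 enters the sum
the [1, 3) slice contributes ∫ t**2*(2 - t/2)·t^(s-1) dt

(9*3**s*(s + 2)/2 + 18*3**s - s - 4)/((s + 2)*(s + 3))
  Re(s) > -3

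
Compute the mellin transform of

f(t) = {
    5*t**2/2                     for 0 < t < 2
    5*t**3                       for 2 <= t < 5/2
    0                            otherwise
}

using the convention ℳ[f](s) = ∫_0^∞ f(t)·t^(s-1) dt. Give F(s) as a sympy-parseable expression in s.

f breaks at 2 into 2 integrals to sum
between 0 and 2 the integrand is 5*t**2/2·t^(s-1)
the [2, 5/2) slice contributes ∫ 5*t**3·t^(s-1) dt

5*(-64*2**s*(s + 2) + 16*2**s*(s + 3) + 125*5**s*(s + 2)/2**s)/(8*(s + 2)*(s + 3))
  Re(s) > -2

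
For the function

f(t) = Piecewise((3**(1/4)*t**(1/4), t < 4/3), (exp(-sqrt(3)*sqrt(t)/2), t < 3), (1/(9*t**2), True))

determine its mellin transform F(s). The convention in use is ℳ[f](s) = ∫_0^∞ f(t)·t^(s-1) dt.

undo the common scale on t: t**(1/4) on [0, 4); exp(-sqrt(t)/2) on [4, 9); t**(-2) on [9, ∞)
peel off the power substitution: sqrt(t) on [0, 2); exp(-t/2) on [2, 3); t**(-4) on [3, ∞)
decompose at 4/3, 3; ℳ[f](s) sums the 3 pieces' integrals
segment 0 to 4/3 holds 3**(1/4)*t**(1/4); add its integral
over [4/3, 3), the kernel integral of exp(-sqrt(3)*sqrt(t)/2) enters the sum
on [3, ∞): add ∫ 1/(9*t**2)·t^(s-1) dt

(162*2**(2*s)*(s - 2)*(4*s + 1)*uppergamma(2*s, 1) - 162*2**(2*s)*(s - 2)*(4*s + 1)*uppergamma(2*s, 3/2) + 324*2**(2*s + 1/2)*(s - 2) - 9**s*(4*s + 1))/(81*3**s*(s - 2)*(4*s + 1))
  -1/4 < Re(s) < 2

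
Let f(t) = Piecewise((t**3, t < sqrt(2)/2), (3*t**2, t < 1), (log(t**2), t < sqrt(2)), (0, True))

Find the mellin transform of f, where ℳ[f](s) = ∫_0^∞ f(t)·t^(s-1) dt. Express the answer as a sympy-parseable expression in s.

strip the power substitution: t**(3/2) on [0, 1/2); 3*t on [1/2, 1); log(t) on [1, 2)
linearity at sqrt(2)/2, 1 turns ℳ[f](s) into 3 summed integrals
segment 0 to sqrt(2)/2 holds t**3; add its integral
the [sqrt(2)/2, 1) slice contributes ∫ 3*t**2·t^(s-1) dt
∫ over [1, sqrt(2)) of log(t**2)·t^(s-1) joins the sum

(sqrt(2)/2)**s*(12*2**(s/2)*s**2*(s + 3) + 8*2**(s/2)*(s + 2)*(s + 3) + 4*2**s*s*(s + 2)*(s + 3)*log(2) - 8*2**s*(s + 2)*(s + 3) + sqrt(2)*s**2*(s + 2) - 6*s**2*(s + 3))/(4*s**2*(s + 2)*(s + 3))
  Re(s) > -3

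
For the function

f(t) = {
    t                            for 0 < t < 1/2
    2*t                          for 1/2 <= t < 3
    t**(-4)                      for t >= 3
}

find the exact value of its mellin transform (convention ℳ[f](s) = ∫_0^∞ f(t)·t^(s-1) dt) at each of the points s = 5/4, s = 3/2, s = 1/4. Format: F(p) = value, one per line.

F(5/4) = 2**(3/4)*(-33 + 2380*6**(1/4))/594
F(3/2) = sqrt(2)*(-27 + 1948*sqrt(6))/540
F(1/4) = 2**(3/4)*(-243 + 2918*6**(1/4))/1215

linearity at 1/2, 3 turns ℳ[f](s) into 3 summed integrals
segment [0, 1/2) carries t; integrate it
on [1/2, 3) integrate f = 2*t against the kernel
the [3, ∞) slice contributes ∫ t**(-4)·t^(s-1) dt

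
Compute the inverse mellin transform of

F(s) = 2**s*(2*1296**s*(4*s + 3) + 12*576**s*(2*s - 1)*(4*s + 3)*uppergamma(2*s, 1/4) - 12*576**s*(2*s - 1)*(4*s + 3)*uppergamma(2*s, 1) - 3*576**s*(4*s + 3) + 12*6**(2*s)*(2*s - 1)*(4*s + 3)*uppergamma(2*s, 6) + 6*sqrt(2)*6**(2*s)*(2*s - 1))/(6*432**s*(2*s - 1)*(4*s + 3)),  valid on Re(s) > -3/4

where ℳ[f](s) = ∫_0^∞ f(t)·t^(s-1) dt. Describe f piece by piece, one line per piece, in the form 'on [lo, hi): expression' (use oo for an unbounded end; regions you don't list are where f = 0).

back out the common scale on t: t**(3/4) on [0, 1/4); exp(-sqrt(t)/2) on [1/4, 4); 1/(2*sqrt(t)) on [4, 9); …
invert the power substitution to get t**(3/2) on [0, 1/2); exp(-t/2) on [1/2, 2); 1/(2*t) on [2, 3); …
treat the 4 regions marked off by 1/6, 8/3, 6 separately and sum
the [0, 1/6) slice contributes ∫ 2**(1/4)*3**(3/4)*t**(3/4)/2·t^(s-1) dt
the [1/6, 8/3) slice contributes ∫ exp(-sqrt(6)*sqrt(t)/4)·t^(s-1) dt
∫ sqrt(6)/(6*sqrt(t))·t^(s-1) over [8/3, 6)
∫ over [6, ∞) of exp(-sqrt(6)*sqrt(t))·t^(s-1) joins the sum

on [0, 1/6): 2**(1/4)*3**(3/4)*t**(3/4)/2
on [1/6, 8/3): exp(-sqrt(6)*sqrt(t)/4)
on [8/3, 6): sqrt(6)/(6*sqrt(t))
on [6, oo): exp(-sqrt(6)*sqrt(t))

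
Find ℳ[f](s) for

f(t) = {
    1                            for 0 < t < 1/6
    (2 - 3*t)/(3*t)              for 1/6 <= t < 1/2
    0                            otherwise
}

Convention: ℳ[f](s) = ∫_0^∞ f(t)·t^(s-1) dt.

remove the common scale on t first: 1 on [0, 1/2); (2 - t)/t on [1/2, 3/2)
undo the shared t-power: t on [0, 1/2); 2 - t on [1/2, 3/2)
decompose at 1/6; ℳ[f](s) sums the 2 pieces' integrals
segment 0 to 1/6 holds 1; add its integral
segment 1/6 to 1/2 holds (2 - 3*t)/(3*t); add its integral

(3**s*s + 3**(s + 1) - 6*s - 6)/(3*6**s*s*(s - 1))
  Re(s) > 0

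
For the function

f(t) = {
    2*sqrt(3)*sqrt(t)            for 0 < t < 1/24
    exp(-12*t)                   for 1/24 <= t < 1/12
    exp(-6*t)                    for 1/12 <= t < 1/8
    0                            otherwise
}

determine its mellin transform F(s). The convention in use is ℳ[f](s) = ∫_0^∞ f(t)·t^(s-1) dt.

(2**s*(2*s + 1)*uppergamma(s, 1/2) - 2**s*(2*s + 1)*uppergamma(s, 1) + 4**s*(2*s + 1)*uppergamma(s, 1/2) - 4**s*(2*s + 1)*uppergamma(s, 3/4) + sqrt(2))/(24**s*(2*s + 1))
  Re(s) > -1/2

reversing the common scale on t: sqrt(6)*sqrt(t) on [0, 1/12); exp(-6*t) on [1/12, 1/6); exp(-3*t) on [1/6, 1/4)
remove the common scale on t first: sqrt(2)*sqrt(t) on [0, 1/4); exp(-2*t) on [1/4, 1/2); exp(-t) on [1/2, 3/4)
strip the common scale on t: sqrt(t) on [0, 1/2); exp(-t) on [1/2, 1); exp(-t/2) on [1, 3/2)
split f at 1/24, 1/12: ℳ[f](s) collects 3 kernel integrals
on [0, 1/24) integrate f = 2*sqrt(3)*sqrt(t) against the kernel
over [1/24, 1/12), the kernel integral of exp(-12*t) enters the sum
∫ over [1/12, 1/8) of exp(-6*t)·t^(s-1) joins the sum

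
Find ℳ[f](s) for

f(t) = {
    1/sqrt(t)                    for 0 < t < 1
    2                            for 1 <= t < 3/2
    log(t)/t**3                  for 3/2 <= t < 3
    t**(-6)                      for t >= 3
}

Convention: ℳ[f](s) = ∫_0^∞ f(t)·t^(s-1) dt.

2**(2 - s)*(324*2**(s - 2)*s*(s - 6)*(-2*s + (s - 2)**2 + 5) - 324*2**(s - 2)*(s - 6)*(2*s - 1)*(-2*s + (s - 2)**2 + 5) - 108*3**(s - 2)*s*(s - 6)*(s - 2)*(2*s - 1)*log(3) + 108*3**(s - 2)*s*(s - 6)*(s - 2)*(2*s - 1)*log(2) - 108*3**(s - 2)*s*(s - 6)*(2*s - 1)*log(2) + 108*3**(s - 2)*s*(s - 6)*(2*s - 1) + 108*3**(s - 2)*s*(s - 6)*(2*s - 1)*log(3) + 729*3**(s - 2)*(s - 6)*(2*s - 1)*(-2*s + (s - 2)**2 + 5) + 54*6**(s - 2)*s*(s - 6)*(s - 2)*(2*s - 1)*log(3) - 54*6**(s - 2)*s*(s - 6)*(2*s - 1)*log(3) - 54*6**(s - 2)*s*(s - 6)*(2*s - 1) - 2*6**(s - 2)*s*(2*s - 1)*(-2*s + (s - 2)**2 + 5))/(162*s*(s - 6)*(2*s - 1)*(-2*s + (s - 2)**2 + 5))
  1/2 < Re(s) < 6

undo the shared t-power: sqrt(t) on [0, 1); 2*t on [1, 3/2); log(t)/t**2 on [3/2, 3); …
strip the shared t-power: t**(3/2) on [0, 1); 2*t**2 on [1, 3/2); log(t)/t on [3/2, 3); …
split f at 1, 3/2, 3: ℳ[f](s) collects 4 kernel integrals
on [0, 1) integrate f = 1/sqrt(t) against the kernel
∫ 2·t^(s-1) over [1, 3/2)
∫ log(t)/t**3·t^(s-1) over [3/2, 3)
for t in [3, ∞): the term is ∫ t**(-6)·t^(s-1)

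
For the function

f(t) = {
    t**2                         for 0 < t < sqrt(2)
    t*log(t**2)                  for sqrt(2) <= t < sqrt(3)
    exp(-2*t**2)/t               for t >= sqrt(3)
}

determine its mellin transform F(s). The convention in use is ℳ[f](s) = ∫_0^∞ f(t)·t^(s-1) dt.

6**(1/2 - s/2)*(-12**(s/2 + 1/2)*(s - 1)*(s + 2)*log(2) - 12**(s/2 + 1/2)*(s + 2)*log(4) + 2*12**(s/2 + 1/2)*(s + 2) + 12**(s/2 + 1/2)*sqrt(2)*(4*s + (s - 1)**2) + 18**(s/2 + 1/2)*(s - 1)*(s + 2)*log(3) - 2*18**(s/2 + 1/2)*(s + 2) + 2*18**(s/2 + 1/2)*(s + 2)*log(3) + 3**(s/2 + 1/2)*(s + 2)*(4*s + (s - 1)**2)*uppergamma(s/2 - 1/2, 6))/(6*(s + 2)*(4*s + (s - 1)**2))
  Re(s) > -2

back out the shared t-power: t**3 on [0, sqrt(2)); t**2*log(t**2) on [sqrt(2), sqrt(3)); exp(-2*t**2) on [sqrt(3), ∞)
remove the power substitution first: t**(3/2) on [0, 2); t*log(t) on [2, 3); exp(-2*t) on [3, ∞)
slice at sqrt(2), sqrt(3), transform all 3 pieces, and sum them
for t in [0, sqrt(2)): the term is ∫ t**2·t^(s-1)
∫ over [sqrt(2), sqrt(3)) of t*log(t**2)·t^(s-1) joins the sum
over [sqrt(3), ∞), the kernel integral of exp(-2*t**2)/t enters the sum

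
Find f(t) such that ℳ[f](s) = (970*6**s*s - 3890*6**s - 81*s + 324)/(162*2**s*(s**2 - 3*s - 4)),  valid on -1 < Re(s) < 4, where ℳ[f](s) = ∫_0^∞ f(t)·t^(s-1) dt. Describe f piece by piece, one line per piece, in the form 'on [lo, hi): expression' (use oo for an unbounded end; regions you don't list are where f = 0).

on [0, 1/2): t
on [1/2, 3): 2*t
on [3, oo): t**(-4)

breakpoints 1/2, 3: one integral from each of the 3 segments
on [0, 1/2): add ∫ t·t^(s-1) dt
∫ over [1/2, 3) of 2*t·t^(s-1) joins the sum
for t in [3, ∞): the term is ∫ t**(-4)·t^(s-1)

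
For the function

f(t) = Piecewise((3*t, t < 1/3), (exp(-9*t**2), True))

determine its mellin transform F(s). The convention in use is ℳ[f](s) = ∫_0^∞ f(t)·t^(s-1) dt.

reversing the common scale on t: t on [0, 1); exp(-t**2) on [1, ∞)
undo the power substitution: sqrt(t) on [0, 1); exp(-t) on [1, ∞)
breakpoints 1/3: one integral from each of the 2 segments
the [0, 1/3) slice contributes ∫ 3*t·t^(s-1) dt
on [1/3, ∞) integrate f = exp(-9*t**2) against the kernel

((s + 1)*uppergamma(s/2, 1) + 2)/(2*3**s*(s + 1))
  Re(s) > -1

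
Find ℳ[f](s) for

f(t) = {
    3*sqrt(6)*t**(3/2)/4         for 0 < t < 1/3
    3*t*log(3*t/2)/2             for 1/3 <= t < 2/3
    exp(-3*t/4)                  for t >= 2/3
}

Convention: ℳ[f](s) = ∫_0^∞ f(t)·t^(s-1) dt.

the common scale on t comes off first: t**(3/2) on [0, 1/2); t*log(t) on [1/2, 1); exp(-t/2) on [1, ∞)
f breaks at 1/3, 2/3 into 3 integrals to sum
for t in [0, 1/3): the term is ∫ 3*sqrt(6)*t**(3/2)/4·t^(s-1)
∫ over [1/3, 2/3) of 3*t*log(3*t/2)/2·t^(s-1) joins the sum
over [2/3, ∞), the kernel integral of exp(-3*t/4) enters the sum

(2*2**(2*s)*(2*s + 3)*(s**2 + 2*s + 1)*uppergamma(s, 1/2) - 2*2**s*(2*s + 3) + s*(2*s + 3)*log(2) + 2*s + (2*s + 3)*log(2) + sqrt(2)*(s**2 + 2*s + 1) + 3)/(2*3**s*(2*s + 3)*(s**2 + 2*s + 1))
  Re(s) > -3/2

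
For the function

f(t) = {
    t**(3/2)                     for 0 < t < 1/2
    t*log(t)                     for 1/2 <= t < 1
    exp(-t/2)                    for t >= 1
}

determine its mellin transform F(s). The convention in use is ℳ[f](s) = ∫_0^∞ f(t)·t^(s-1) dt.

(2*2**(2*s)*(2*s + 3)*(s**2 + 2*s + 1)*uppergamma(s, 1/2) - 2*2**s*(2*s + 3) + s*(2*s + 3)*log(2) + 2*s + (2*s + 3)*log(2) + sqrt(2)*(s**2 + 2*s + 1) + 3)/(2*2**s*(2*s + 3)*(s**2 + 2*s + 1))
  Re(s) > -3/2

summing 3 kernel integrals split by 1/2, 1 yields ℳ[f](s)
between 0 and 1/2 the integrand is t**(3/2)·t^(s-1)
∫ over [1/2, 1) of t*log(t)·t^(s-1) joins the sum
[1, ∞) adds the kernel integral of exp(-t/2)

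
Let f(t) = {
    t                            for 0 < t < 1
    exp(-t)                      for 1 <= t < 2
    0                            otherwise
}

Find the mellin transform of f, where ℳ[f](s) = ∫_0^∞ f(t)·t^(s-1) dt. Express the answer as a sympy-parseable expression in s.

slice at 1, transform all 2 pieces, and sum them
for t in [0, 1): the term is ∫ t·t^(s-1)
the [1, 2) slice contributes ∫ exp(-t)·t^(s-1) dt

((s + 1)*uppergamma(s, 1) - (s + 1)*uppergamma(s, 2) + 1)/(s + 1)
  Re(s) > -1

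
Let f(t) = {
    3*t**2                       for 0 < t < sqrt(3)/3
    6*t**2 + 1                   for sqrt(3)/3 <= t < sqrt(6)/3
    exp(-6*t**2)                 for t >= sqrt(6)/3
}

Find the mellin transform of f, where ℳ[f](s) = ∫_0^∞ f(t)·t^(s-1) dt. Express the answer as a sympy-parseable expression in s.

undo the power substitution: 3*t on [0, 1/3); 6*t + 1 on [1/3, 2/3); exp(-6*t) on [2/3, ∞)
peel off the common scale on t: t on [0, 1); 2*t + 1 on [1, 2); exp(-2*t) on [2, ∞)
summing 3 kernel integrals split by sqrt(3)/3, sqrt(6)/3 yields ℳ[f](s)
for t in [0, sqrt(3)/3): the term is ∫ 3*t**2·t^(s-1)
segment [sqrt(3)/3, sqrt(6)/3) carries (6*t**2 + 1); integrate it
segment sqrt(6)/3 to ∞ holds exp(-6*t**2); add its integral

(2**(s/2)*s*(s/2 + 1)*uppergamma(s/2, 4)/2 - 4**(s/2)*s - 4**(s/2) + 5*8**(s/2)*s/2 + 8**(s/2))/(12**(s/2)*s*(s/2 + 1))
  Re(s) > -2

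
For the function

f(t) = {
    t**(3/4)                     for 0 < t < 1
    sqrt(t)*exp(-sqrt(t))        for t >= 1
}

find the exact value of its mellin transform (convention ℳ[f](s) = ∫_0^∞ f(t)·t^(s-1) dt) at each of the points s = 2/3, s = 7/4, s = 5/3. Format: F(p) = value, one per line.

F(2/3) = 12/17 + 2*uppergamma(7/3, 1)
F(7/4) = (E*(16 + 525*sqrt(pi)*erfc(1)) + 2110)*exp(-1)/40
F(5/3) = 12/29 + 2*uppergamma(13/3, 1)

remove the shared t-power first: t**(1/4) on [0, 1); exp(-sqrt(t)) on [1, ∞)
peel off the power substitution: sqrt(t) on [0, 1); exp(-t) on [1, ∞)
decompose at 1; ℳ[f](s) sums the 2 pieces' integrals
[0, 1) adds the kernel integral of t**(3/4)
∫ sqrt(t)*exp(-sqrt(t))·t^(s-1) over [1, ∞)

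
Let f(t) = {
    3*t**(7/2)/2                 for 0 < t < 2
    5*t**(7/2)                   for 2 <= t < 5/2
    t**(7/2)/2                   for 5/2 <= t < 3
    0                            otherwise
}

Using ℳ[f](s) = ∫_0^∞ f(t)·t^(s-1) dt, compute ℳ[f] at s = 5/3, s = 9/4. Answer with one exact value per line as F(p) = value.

summing 3 kernel integrals split by 2, 5/2 yields ℳ[f](s)
between 0 and 2 the integrand is 3*t**(7/2)/2·t^(s-1)
∫ over [2, 5/2) of 5*t**(7/2)·t^(s-1) joins the sum
segment 5/2 to 3 holds t**(7/2)/2; add its integral

F(5/3) = -672*2**(1/6)/31 + 729*3**(1/6)/31 + 84375*2**(5/6)*5**(1/6)/1984
F(9/4) = -448*2**(3/4)/23 + 486*3**(3/4)/23 + 28125*2**(1/4)*5**(3/4)/736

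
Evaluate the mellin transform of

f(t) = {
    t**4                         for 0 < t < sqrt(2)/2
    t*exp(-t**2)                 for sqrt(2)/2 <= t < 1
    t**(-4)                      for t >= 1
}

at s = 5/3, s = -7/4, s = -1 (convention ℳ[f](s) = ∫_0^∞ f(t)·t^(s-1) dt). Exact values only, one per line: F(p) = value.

remove the power substitution first: t**2 on [0, 1/2); sqrt(t)*exp(-t) on [1/2, 1); t**(-2) on [1, ∞)
the shared t-power comes off first: t**(3/2) on [0, 1/2); exp(-t) on [1/2, 1); t**(-5/2) on [1, ∞)
summing 3 kernel integrals split by sqrt(2)/2, 1 yields ℳ[f](s)
on [0, sqrt(2)/2): add ∫ t**4·t^(s-1) dt
piece [sqrt(2)/2, 1): integrate t*exp(-t**2) against the kernel
for t in [1, ∞): the term is ∫ t**(-4)·t^(s-1)

F(5/3) = -uppergamma(4/3, 1)/2 + 3*2**(1/6)/136 + uppergamma(4/3, 1/2)/2 + 3/7
F(-7/4) = -uppergamma(-3/8, 1)/2 + 4/23 + 2**(7/8)/9 + uppergamma(-3/8, 1/2)/2
F(-1) = Ei(-1)/2 + sqrt(2)/12 + 1/5 - Ei(-1/2)/2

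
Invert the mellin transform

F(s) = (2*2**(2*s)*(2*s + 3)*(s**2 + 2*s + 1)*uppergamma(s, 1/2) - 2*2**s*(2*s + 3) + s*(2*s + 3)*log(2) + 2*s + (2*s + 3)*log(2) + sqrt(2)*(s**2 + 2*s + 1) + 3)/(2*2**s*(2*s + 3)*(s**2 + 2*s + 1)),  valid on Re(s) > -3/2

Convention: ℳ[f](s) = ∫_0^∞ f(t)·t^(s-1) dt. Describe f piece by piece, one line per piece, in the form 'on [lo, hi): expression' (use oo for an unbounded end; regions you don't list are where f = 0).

on [0, 1/2): t**(3/2)
on [1/2, 1): t*log(t)
on [1, oo): exp(-t/2)

f breaks at 1/2, 1 into 3 integrals to sum
the [0, 1/2) slice contributes ∫ t**(3/2)·t^(s-1) dt
on [1/2, 1): add ∫ t*log(t)·t^(s-1) dt
over [1, ∞), the kernel integral of exp(-t/2) enters the sum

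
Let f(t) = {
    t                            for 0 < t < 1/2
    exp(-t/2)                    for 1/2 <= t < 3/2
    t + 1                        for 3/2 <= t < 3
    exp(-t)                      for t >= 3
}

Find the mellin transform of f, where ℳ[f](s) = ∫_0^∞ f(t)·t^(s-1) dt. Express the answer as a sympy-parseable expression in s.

(2*2**s*s*(s + 1)*uppergamma(s, 3) - 5*3**s*s - 2*3**s + 2*4**s*s*(s + 1)*uppergamma(s, 1/4) - 2*4**s*s*(s + 1)*uppergamma(s, 3/4) + 8*6**s*s + 2*6**s + s)/(2*2**s*s*(s + 1))
  Re(s) > -1

decompose at 1/2, 3/2, 3; ℳ[f](s) sums the 4 pieces' integrals
between 0 and 1/2 the integrand is t·t^(s-1)
segment [1/2, 3/2) carries exp(-t/2); integrate it
[3/2, 3) adds the kernel integral of (t + 1)
∫ exp(-t)·t^(s-1) over [3, ∞)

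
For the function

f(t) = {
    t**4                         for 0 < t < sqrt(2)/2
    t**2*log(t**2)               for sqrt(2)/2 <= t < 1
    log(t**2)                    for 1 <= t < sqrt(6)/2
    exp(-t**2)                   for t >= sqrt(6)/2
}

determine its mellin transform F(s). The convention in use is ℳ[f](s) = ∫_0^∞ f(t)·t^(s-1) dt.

(sqrt(2)/2)**s*(2*2**(s/2)*s**2*(s + 4)*(s**2 + 4*s + 4)*uppergamma(s/2, 3/2) - 8*2**(s/2)*s**2*(s + 4) + 8*2**(s/2)*(s + 4)*(s**2 + 4*s + 4) + 3**(s/2)*s*(s + 4)*(-4*log(2) + 4*log(3))*(s**2 + 4*s + 4) - 8*3**(s/2)*(s + 4)*(s**2 + 4*s + 4) + s**3*(s + 4)*log(4) + 4*s**2*(s + 4)*log(2) + 4*s**2*(s + 4) + s**2*(s**2 + 4*s + 4))/(4*s**2*(s + 4)*(s**2 + 4*s + 4))
  Re(s) > -4

remove the power substitution first: t**2 on [0, 1/2); t*log(t) on [1/2, 1); log(t) on [1, 3/2); …
split f at sqrt(2)/2, 1, sqrt(6)/2: ℳ[f](s) collects 4 kernel integrals
between 0 and sqrt(2)/2 the integrand is t**4·t^(s-1)
on [sqrt(2)/2, 1): add ∫ t**2*log(t**2)·t^(s-1) dt
segment 1 to sqrt(6)/2 holds log(t**2); add its integral
piece [sqrt(6)/2, ∞): integrate exp(-t**2) against the kernel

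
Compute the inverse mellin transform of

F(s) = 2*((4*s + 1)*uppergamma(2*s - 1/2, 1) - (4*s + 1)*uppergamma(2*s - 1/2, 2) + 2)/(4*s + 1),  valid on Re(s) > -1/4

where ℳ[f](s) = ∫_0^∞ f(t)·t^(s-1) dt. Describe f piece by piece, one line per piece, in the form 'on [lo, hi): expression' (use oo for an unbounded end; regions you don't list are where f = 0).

on [0, 1): t**(1/4)
on [1, 4): exp(-sqrt(t))/t**(1/4)

strip the power substitution: sqrt(t) on [0, 1); exp(-t)/sqrt(t) on [1, 2)
peel off the shared t-power: 1 on [0, 1); exp(-t)/t on [1, 2)
the shared t-power comes off first: t on [0, 1); exp(-t) on [1, 2)
breakpoints 1: one integral from each of the 2 segments
over [0, 1), the kernel integral of t**(1/4) enters the sum
[1, 4) adds the kernel integral of exp(-sqrt(t))/t**(1/4)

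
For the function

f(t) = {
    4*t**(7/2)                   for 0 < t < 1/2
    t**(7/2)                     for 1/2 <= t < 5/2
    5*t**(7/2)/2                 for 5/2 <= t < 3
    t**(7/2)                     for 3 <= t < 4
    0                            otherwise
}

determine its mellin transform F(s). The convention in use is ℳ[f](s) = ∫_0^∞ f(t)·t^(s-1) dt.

f breaks at 1/2, 5/2, 3 into 4 integrals to sum
∫ 4*t**(7/2)·t^(s-1) over [0, 1/2)
∫ over [1/2, 5/2) of t**(7/2)·t^(s-1) joins the sum
the [5/2, 3) slice contributes ∫ 5*t**(7/2)/2·t^(s-1) dt
∫ over [3, 4) of t**(7/2)·t^(s-1) joins the sum

(6*2**(-s - 7/2) + 3*3**(s + 7/2) + 2*4**(s + 7/2) - 3*(5/2)**(s + 7/2))/(2*s + 7)
  Re(s) > -7/2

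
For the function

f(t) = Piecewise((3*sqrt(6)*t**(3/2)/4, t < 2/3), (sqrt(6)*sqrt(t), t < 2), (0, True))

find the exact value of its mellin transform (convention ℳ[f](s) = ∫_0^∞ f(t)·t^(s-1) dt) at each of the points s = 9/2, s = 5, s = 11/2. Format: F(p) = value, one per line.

F(9/2) = 23272*sqrt(6)/3645
F(5) = -320/11583 + 128*sqrt(3)/11
F(11/2) = 163168*sqrt(6)/15309

strip the common scale on t: t**(3/2) on [0, 1); 2*sqrt(t) on [1, 3)
treat the 2 regions marked off by 2/3 separately and sum
segment [0, 2/3) carries 3*sqrt(6)*t**(3/2)/4; integrate it
on [2/3, 2) integrate f = sqrt(6)*sqrt(t) against the kernel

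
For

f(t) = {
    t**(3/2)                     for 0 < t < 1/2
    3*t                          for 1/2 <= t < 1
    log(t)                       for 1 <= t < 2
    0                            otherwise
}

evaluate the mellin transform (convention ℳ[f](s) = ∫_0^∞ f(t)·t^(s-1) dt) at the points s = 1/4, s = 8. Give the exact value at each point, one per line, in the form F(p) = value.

f breaks at 1/2, 1 into 3 integrals to sum
∫ over [0, 1/2) of t**(3/2)·t^(s-1) joins the sum
piece [1/2, 1): integrate 3*t against the kernel
∫ log(t)·t^(s-1) over [1, 2)

F(1/4) = -111*2**(1/4)/7 - 3*2**(3/4)/5 + 4*2**(1/4)*log(2) + 92/5
F(8) = -5609/1536 + sqrt(2)/9728 + 32*log(2)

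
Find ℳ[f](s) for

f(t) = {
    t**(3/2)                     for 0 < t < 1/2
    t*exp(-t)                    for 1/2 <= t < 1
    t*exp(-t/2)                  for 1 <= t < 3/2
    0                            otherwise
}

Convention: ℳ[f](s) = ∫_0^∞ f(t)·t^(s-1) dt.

peel off the shared t-power: sqrt(t) on [0, 1/2); exp(-t) on [1/2, 1); exp(-t/2) on [1, 3/2)
split f at 1/2, 1: ℳ[f](s) collects 3 kernel integrals
∫ over [0, 1/2) of t**(3/2)·t^(s-1) joins the sum
on [1/2, 1) integrate f = t*exp(-t) against the kernel
the [1, 3/2) slice contributes ∫ t*exp(-t/2)·t^(s-1) dt

(4*2**(2*s)*(2*s + 3)*uppergamma(s + 1, 1/2) - 4*2**(2*s)*(2*s + 3)*uppergamma(s + 1, 3/4) + 2*2**s*(2*s + 3)*uppergamma(s + 1, 1/2) - 2*2**s*(2*s + 3)*uppergamma(s + 1, 1) + sqrt(2))/(2*2**s*(2*s + 3))
  Re(s) > -3/2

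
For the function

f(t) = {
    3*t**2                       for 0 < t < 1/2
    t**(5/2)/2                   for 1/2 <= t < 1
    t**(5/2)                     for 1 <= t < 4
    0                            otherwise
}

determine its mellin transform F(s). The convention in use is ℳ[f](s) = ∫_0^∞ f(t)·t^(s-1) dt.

linearity at 1/2, 1 turns ℳ[f](s) into 3 summed integrals
segment [0, 1/2) carries 3*t**2; integrate it
for t in [1/2, 1): the term is ∫ t**(5/2)/2·t^(s-1)
between 1 and 4 the integrand is t**(5/2)·t^(s-1)

(512*2**(2*s)*(s + 2) - 2**(1/2 - s)*(s + 2) - 8*s - 16 + 6*(2*s + 5)/2**s)/(8*(s + 2)*(2*s + 5))
  Re(s) > -2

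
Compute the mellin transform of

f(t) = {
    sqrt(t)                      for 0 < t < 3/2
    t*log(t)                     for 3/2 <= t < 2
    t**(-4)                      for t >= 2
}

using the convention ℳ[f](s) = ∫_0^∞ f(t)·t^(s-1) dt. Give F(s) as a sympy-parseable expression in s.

linearity at 3/2, 2 turns ℳ[f](s) into 3 summed integrals
segment 0 to 3/2 holds sqrt(t); add its integral
segment [3/2, 2) carries t*log(t); integrate it
[2, ∞) adds the kernel integral of t**(-4)

(-32*2**(2*s)*(s - 4)*(2*s + 1) + 3**s*s*(s - 4)*(2*s + 1)*(-24*log(3) + 24*log(2)) + 3**s*(s - 4)*(2*s + 1)*(-24*log(3) + 24*log(2)) + 24*3**s*(s - 4)*(2*s + 1) + 16*3**s*sqrt(6)*(s - 4)*(s**2 + 2*s + 1) + 32*4**s*s*(s - 4)*(2*s + 1)*log(2) + 32*4**s*(s - 4)*(2*s + 1)*log(2) - 4**s*(2*s + 1)*(s**2 + 2*s + 1))/(16*2**s*(s - 4)*(2*s + 1)*(s**2 + 2*s + 1))
  -1/2 < Re(s) < 4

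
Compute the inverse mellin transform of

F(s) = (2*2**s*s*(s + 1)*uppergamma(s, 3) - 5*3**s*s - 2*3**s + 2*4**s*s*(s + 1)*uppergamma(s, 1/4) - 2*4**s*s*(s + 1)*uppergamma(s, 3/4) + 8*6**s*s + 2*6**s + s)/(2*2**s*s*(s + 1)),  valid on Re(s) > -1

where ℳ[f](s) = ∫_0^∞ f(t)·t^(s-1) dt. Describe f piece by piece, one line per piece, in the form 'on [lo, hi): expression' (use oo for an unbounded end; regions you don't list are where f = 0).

cuts at 1/2, 3/2, 3: linearity sums the 4 kernel integrals
the [0, 1/2) slice contributes ∫ t·t^(s-1) dt
over [1/2, 3/2), the kernel integral of exp(-t/2) enters the sum
∫ over [3/2, 3) of (t + 1)·t^(s-1) joins the sum
∫ over [3, ∞) of exp(-t)·t^(s-1) joins the sum

on [0, 1/2): t
on [1/2, 3/2): exp(-t/2)
on [3/2, 3): t + 1
on [3, oo): exp(-t)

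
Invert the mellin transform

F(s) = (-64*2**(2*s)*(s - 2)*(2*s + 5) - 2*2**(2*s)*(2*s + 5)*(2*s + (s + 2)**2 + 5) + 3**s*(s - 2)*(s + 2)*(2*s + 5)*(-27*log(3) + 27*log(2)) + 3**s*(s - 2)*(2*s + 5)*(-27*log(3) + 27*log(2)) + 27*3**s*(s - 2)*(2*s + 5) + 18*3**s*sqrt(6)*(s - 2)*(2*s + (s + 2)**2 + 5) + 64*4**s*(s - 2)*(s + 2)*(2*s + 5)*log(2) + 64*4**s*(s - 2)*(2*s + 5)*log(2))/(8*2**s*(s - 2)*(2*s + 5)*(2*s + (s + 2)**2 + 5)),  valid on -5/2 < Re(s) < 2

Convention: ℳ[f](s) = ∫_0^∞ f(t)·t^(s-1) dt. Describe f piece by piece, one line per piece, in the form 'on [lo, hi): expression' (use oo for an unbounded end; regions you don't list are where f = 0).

reversing the shared t-power: sqrt(t) on [0, 3/2); t*log(t) on [3/2, 2); t**(-4) on [2, ∞)
cuts at 3/2, 2: linearity sums the 3 kernel integrals
segment [0, 3/2) carries t**(5/2); integrate it
over [3/2, 2), the kernel integral of t**3*log(t) enters the sum
[2, ∞) adds the kernel integral of t**(-2)

on [0, 3/2): t**(5/2)
on [3/2, 2): t**3*log(t)
on [2, oo): t**(-2)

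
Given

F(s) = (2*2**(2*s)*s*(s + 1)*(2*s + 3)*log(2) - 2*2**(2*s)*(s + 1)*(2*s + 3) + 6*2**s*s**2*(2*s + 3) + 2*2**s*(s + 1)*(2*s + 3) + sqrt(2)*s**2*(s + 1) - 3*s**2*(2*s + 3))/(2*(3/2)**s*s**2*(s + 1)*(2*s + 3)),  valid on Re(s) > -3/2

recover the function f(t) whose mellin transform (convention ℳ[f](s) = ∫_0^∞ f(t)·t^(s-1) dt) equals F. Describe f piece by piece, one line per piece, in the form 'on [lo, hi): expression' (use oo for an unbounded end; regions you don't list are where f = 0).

peel off the common scale on t: sqrt(2)*t**(3/2)/4 on [0, 1); 3*t/2 on [1, 2); log(t/2) on [2, 4)
reversing the common scale on t: t**(3/2) on [0, 1/2); 3*t on [1/2, 1); log(t) on [1, 2)
decompose at 2/3, 4/3; ℳ[f](s) sums the 3 pieces' integrals
over [0, 2/3), the kernel integral of 3*sqrt(3)*t**(3/2)/8 enters the sum
segment 2/3 to 4/3 holds 9*t/4; add its integral
∫ log(3*t/4)·t^(s-1) over [4/3, 8/3)

on [0, 2/3): 3*sqrt(3)*t**(3/2)/8
on [2/3, 4/3): 9*t/4
on [4/3, 8/3): log(3*t/4)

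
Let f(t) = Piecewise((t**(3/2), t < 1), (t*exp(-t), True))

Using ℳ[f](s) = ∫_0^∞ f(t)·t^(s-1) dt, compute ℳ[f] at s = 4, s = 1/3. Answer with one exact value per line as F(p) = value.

F(4) = 2/11 + 65*exp(-1)
F(1/3) = uppergamma(4/3, 1) + 6/11

peel off the shared t-power: t on [0, 1); sqrt(t)*exp(-t) on [1, ∞)
strip the shared t-power: sqrt(t) on [0, 1); exp(-t) on [1, ∞)
f breaks at 1 into 2 integrals to sum
between 0 and 1 the integrand is t**(3/2)·t^(s-1)
piece [1, ∞): integrate t*exp(-t) against the kernel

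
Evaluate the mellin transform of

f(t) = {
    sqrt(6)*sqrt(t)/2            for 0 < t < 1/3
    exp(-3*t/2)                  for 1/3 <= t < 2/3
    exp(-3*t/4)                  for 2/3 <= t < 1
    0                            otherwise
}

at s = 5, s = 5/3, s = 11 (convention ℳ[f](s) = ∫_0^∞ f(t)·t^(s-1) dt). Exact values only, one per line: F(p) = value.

F(5) = -17324*exp(-3/4)/81 - 2080*exp(-1)/243 + sqrt(2)/2673 + 4642*exp(-1/2)/27
F(5/3) = 3**(1/3)*(-104*2**(1/3)*uppergamma(5/3, 3/4) - 26*2**(2/3)*uppergamma(5/3, 1) + 3*sqrt(2) + 26*2**(2/3)*uppergamma(5/3, 1/2) + 104*2**(1/3)*uppergamma(5/3, 1/2))/117
F(11) = -397794505156*exp(-3/4)/2187 - 20201678848*exp(-1)/177147 + sqrt(2)/4074381 + 2789585488042*exp(-1/2)/19683

the common scale on t comes off first: sqrt(3)*sqrt(t) on [0, 1/6); exp(-3*t) on [1/6, 1/3); exp(-3*t/2) on [1/3, 1/2)
back out the common scale on t: sqrt(t) on [0, 1/2); exp(-t) on [1/2, 1); exp(-t/2) on [1, 3/2)
linearity at 1/3, 2/3 turns ℳ[f](s) into 3 summed integrals
over [0, 1/3), the kernel integral of sqrt(6)*sqrt(t)/2 enters the sum
segment 1/3 to 2/3 holds exp(-3*t/2); add its integral
over [2/3, 1), the kernel integral of exp(-3*t/4) enters the sum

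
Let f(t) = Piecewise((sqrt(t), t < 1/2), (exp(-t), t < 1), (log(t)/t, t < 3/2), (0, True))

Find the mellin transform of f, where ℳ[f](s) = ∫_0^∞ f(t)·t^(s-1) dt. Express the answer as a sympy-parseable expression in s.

(3*2**s*(2*s + 1)*(s**2 - 2*s + 1)*uppergamma(s, 1/2) - 3*2**s*(2*s + 1)*(s**2 - 2*s + 1)*uppergamma(s, 1) + 3*2**s*(2*s + 1) + 3**s*s*(2*s + 1)*(-2*log(2) + 2*log(3)) - 2*3**s*(2*s + 1) + 3**s*(2*s + 1)*(-2*log(3) + 2*log(2)) + 3*sqrt(2)*(s**2 - 2*s + 1))/(3*2**s*(2*s + 1)*(s**2 - 2*s + 1))
  Re(s) > -1/2

f breaks at 1/2, 1 into 3 integrals to sum
[0, 1/2) adds the kernel integral of sqrt(t)
for t in [1/2, 1): the term is ∫ exp(-t)·t^(s-1)
piece [1, 3/2): integrate log(t)/t against the kernel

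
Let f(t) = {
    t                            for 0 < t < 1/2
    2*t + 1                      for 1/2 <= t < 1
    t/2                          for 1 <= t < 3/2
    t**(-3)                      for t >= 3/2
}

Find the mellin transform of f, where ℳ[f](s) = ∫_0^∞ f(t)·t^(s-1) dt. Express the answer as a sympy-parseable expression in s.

(270*2**s*s**2 - 702*2**s*s - 324*2**s + 49*3**s*s**2 - 275*3**s*s - 162*s**2 + 378*s + 324)/(108*2**s*s*(s**2 - 2*s - 3))
  -1 < Re(s) < 3

slice at 1/2, 1, 3/2, transform all 4 pieces, and sum them
on [0, 1/2) integrate f = t against the kernel
the [1/2, 1) slice contributes ∫ (2*t + 1)·t^(s-1) dt
∫ over [1, 3/2) of t/2·t^(s-1) joins the sum
segment [3/2, ∞) carries t**(-3); integrate it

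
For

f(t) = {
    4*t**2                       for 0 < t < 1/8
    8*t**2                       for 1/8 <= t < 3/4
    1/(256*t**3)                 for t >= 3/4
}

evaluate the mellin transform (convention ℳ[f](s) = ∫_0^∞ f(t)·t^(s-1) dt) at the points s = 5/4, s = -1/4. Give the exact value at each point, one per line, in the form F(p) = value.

F(5/4) = 2**(1/4)*(-63 + 27320*6**(1/4))/52416
F(-1/4) = 2**(3/4)*(-1053 + 12650*6**(3/4))/29484

the shared t-power comes off first: 4*t on [0, 1/8); 8*t on [1/8, 3/4); 1/(256*t**4) on [3/4, ∞)
undo the common scale on t: 2*t on [0, 1/4); 4*t on [1/4, 3/2); 1/(16*t**4) on [3/2, ∞)
invert the common scale on t to get t on [0, 1/2); 2*t on [1/2, 3); t**(-4) on [3, ∞)
f breaks at 1/8, 3/4 into 3 integrals to sum
segment [0, 1/8) carries 4*t**2; integrate it
[1/8, 3/4) adds the kernel integral of 8*t**2
piece [3/4, ∞): integrate 1/(256*t**3) against the kernel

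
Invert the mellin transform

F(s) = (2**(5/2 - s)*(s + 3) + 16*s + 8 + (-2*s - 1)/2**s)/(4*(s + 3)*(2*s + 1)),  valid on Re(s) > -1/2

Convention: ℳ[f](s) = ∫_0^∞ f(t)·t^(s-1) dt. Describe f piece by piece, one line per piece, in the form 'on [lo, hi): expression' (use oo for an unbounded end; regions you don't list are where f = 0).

decompose at 1/2; ℳ[f](s) sums the 2 pieces' integrals
over [0, 1/2), the kernel integral of sqrt(t) enters the sum
on [1/2, 1) integrate f = 2*t**3 against the kernel

on [0, 1/2): sqrt(t)
on [1/2, 1): 2*t**3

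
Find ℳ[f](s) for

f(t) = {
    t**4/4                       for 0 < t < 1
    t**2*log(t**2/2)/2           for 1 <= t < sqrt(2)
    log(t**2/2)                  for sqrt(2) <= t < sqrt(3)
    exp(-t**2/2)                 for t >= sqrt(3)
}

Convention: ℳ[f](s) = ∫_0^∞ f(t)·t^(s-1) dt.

(2*2**(s/2)*s**2*(s + 4)*(s**2 + 4*s + 4)*uppergamma(s/2, 3/2) - 8*2**(s/2)*s**2*(s + 4) + 8*2**(s/2)*(s + 4)*(s**2 + 4*s + 4) + 3**(s/2)*s*(s + 4)*(-4*log(2) + 4*log(3))*(s**2 + 4*s + 4) - 8*3**(s/2)*(s + 4)*(s**2 + 4*s + 4) + s**3*(s + 4)*log(4) + 4*s**2*(s + 4)*log(2) + 4*s**2*(s + 4) + s**2*(s**2 + 4*s + 4))/(4*s**2*(s + 4)*(s**2 + 4*s + 4))
  Re(s) > -4

invert the power substitution to get t**2/4 on [0, 1); t*log(t/2)/2 on [1, 2); log(t/2) on [2, 3); …
peel off the common scale on t: t**2 on [0, 1/2); t*log(t) on [1/2, 1); log(t) on [1, 3/2); …
summing 4 kernel integrals split by 1, sqrt(2), sqrt(3) yields ℳ[f](s)
∫ over [0, 1) of t**4/4·t^(s-1) joins the sum
∫ over [1, sqrt(2)) of t**2*log(t**2/2)/2·t^(s-1) joins the sum
[sqrt(2), sqrt(3)) adds the kernel integral of log(t**2/2)
segment [sqrt(3), ∞) carries exp(-t**2/2); integrate it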